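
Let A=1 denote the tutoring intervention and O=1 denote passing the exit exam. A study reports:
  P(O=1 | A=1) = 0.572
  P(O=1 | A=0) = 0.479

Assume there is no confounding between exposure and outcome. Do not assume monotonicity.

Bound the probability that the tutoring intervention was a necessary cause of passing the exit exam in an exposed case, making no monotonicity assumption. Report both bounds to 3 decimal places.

Let p₁ = 0.572, p₀ = 0.479.
Under exogeneity alone the bounds on PN are max{0,(p₁−p₀)/p₁} ≤ PN ≤ min{1,(1−p₀)/p₁}.
  lower = (p₁ − p₀)/p₁ = 0.093 / 0.572 ≈ 0.1626
  upper = min{1, (1 − p₀)/p₁} = 0.521 / 0.572 ≈ 0.9108

0.163 ≤ PN ≤ 0.911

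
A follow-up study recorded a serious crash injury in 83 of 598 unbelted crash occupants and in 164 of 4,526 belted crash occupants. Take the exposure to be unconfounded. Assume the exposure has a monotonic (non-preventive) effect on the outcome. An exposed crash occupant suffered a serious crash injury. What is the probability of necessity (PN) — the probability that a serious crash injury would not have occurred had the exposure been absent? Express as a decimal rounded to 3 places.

p₁ = P(outcome | exposed) = 83/598 = 0.1388
p₀ = P(outcome | unexposed) = 164/4526 = 0.036235
Under exogeneity and monotonicity, PN = (p₁ − p₀) / p₁.
PN = (0.1388 − 0.036235) / 0.1388 = 0.10256 / 0.1388 ≈ 0.7389

PN ≈ 0.739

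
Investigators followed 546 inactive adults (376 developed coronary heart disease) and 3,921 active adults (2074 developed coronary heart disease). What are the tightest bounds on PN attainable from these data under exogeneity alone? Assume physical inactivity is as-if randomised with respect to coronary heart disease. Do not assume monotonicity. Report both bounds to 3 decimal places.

0.232 ≤ PN ≤ 0.684

p₁ = P(outcome | exposed) = 376/546 = 0.68864
p₀ = P(outcome | unexposed) = 2074/3921 = 0.52895
Under exogeneity alone the bounds on PN are max{0,(p₁−p₀)/p₁} ≤ PN ≤ min{1,(1−p₀)/p₁}.
  lower = (p₁ − p₀)/p₁ = 0.1597 / 0.68864 ≈ 0.2319
  upper = min{1, (1 − p₀)/p₁} = 0.47105 / 0.68864 ≈ 0.6840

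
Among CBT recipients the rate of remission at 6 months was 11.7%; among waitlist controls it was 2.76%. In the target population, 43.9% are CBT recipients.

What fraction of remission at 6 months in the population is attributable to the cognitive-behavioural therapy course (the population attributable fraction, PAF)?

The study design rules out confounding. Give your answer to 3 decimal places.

p₁ = 0.117, p₀ = 0.0276.
Overall risk P(Y=1) = π·p₁ + (1−π)·p₀ = 0.439×0.117 + 0.561×0.0276 = 0.066847.
Under exogeneity, PAF = [P(Y=1) − p₀] / P(Y=1).
PAF = (0.066847 − 0.0276) / 0.066847 ≈ 0.5871

PAF ≈ 0.587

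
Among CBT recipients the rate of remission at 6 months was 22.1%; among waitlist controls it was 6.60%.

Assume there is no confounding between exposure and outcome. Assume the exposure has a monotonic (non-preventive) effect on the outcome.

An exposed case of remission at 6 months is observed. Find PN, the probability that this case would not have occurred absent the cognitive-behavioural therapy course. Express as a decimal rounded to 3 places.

p₁ = 0.221, p₀ = 0.066.
Under exogeneity and monotonicity, PN = (p₁ − p₀) / p₁.
PN = (0.221 − 0.066) / 0.221 = 0.155 / 0.221 ≈ 0.7014

PN ≈ 0.701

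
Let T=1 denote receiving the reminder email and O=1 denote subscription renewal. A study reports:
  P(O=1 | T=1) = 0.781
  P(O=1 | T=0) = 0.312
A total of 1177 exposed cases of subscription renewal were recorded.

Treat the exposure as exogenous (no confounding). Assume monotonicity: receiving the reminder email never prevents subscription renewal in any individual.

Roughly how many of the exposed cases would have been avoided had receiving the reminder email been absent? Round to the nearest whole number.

Let p₁ = 0.781, p₀ = 0.312.
PN = (p₁ − p₀)/p₁ = (0.781 − 0.312) / 0.781 ≈ 0.60051.
Attributable cases ≈ PN × (exposed cases) = 0.60051 × 1177 ≈ 706.80.

about 707 cases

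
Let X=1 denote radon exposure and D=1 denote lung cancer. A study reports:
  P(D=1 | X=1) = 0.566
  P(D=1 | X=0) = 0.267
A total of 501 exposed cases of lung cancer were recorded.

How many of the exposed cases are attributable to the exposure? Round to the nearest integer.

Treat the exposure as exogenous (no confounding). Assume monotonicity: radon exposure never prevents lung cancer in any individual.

Let p₁ = 0.566, p₀ = 0.267.
PN = (p₁ − p₀)/p₁ = (0.566 − 0.267) / 0.566 ≈ 0.52827.
Attributable cases ≈ PN × (exposed cases) = 0.52827 × 501 ≈ 264.66.

about 265 cases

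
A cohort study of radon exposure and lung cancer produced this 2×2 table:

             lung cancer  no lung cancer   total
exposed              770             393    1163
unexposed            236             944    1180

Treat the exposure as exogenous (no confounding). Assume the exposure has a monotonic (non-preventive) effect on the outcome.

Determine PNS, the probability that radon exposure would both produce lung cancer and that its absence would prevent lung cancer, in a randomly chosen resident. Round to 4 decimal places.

PNS ≈ 0.4621

p₁ = P(outcome | exposed) = 770/1163 = 0.66208
p₀ = P(outcome | unexposed) = 236/1180 = 0.2
Under exogeneity and monotonicity, PNS = p₁ − p₀.
PNS = 0.66208 − 0.2 = 0.46208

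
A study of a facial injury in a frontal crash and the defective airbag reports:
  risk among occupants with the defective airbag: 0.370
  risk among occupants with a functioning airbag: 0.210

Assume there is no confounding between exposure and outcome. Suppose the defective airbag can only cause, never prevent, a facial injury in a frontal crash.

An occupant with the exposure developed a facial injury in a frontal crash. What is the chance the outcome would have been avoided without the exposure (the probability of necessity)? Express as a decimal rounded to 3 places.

PN ≈ 0.432

Let p₁ = 0.37, p₀ = 0.21.
Under exogeneity and monotonicity, PN = (p₁ − p₀) / p₁.
PN = (0.37 − 0.21) / 0.37 = 0.16 / 0.37 ≈ 0.4324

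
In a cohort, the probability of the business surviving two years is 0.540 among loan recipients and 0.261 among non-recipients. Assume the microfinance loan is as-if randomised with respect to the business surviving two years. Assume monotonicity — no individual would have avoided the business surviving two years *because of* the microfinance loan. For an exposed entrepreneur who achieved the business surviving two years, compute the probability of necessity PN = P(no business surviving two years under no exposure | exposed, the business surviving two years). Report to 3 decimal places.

Let p₁ = 0.54, p₀ = 0.261.
Under exogeneity and monotonicity, PN = (p₁ − p₀) / p₁.
PN = (0.54 − 0.261) / 0.54 = 0.279 / 0.54 ≈ 0.5167

PN ≈ 0.517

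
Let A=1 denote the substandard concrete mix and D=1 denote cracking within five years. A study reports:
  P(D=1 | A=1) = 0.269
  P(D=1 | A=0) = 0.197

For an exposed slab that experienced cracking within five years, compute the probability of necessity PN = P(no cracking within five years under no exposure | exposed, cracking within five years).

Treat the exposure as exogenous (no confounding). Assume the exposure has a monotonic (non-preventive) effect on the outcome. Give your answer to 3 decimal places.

Let p₁ = 0.269, p₀ = 0.197.
Under exogeneity and monotonicity, PN = (p₁ − p₀) / p₁.
PN = (0.269 − 0.197) / 0.269 = 0.072 / 0.269 ≈ 0.2677

PN ≈ 0.268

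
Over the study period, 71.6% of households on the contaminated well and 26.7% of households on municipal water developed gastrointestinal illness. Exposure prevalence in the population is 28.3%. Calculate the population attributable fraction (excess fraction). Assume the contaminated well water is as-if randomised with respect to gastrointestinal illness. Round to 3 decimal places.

PAF ≈ 0.322

p₁ = 0.716, p₀ = 0.267.
Overall risk P(Y=1) = π·p₁ + (1−π)·p₀ = 0.283×0.716 + 0.717×0.267 = 0.39407.
Under exogeneity, PAF = [P(Y=1) − p₀] / P(Y=1).
PAF = (0.39407 − 0.267) / 0.39407 ≈ 0.3225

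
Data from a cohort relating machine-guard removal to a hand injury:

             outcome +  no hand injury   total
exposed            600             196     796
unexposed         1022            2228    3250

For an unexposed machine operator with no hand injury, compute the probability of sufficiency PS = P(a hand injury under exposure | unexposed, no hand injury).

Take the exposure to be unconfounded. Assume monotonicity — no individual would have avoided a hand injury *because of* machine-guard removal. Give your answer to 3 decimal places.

PS ≈ 0.641

p₁ = P(outcome | exposed) = 600/796 = 0.75377
p₀ = P(outcome | unexposed) = 1022/3250 = 0.31446
Under exogeneity and monotonicity, PS = (p₁ − p₀) / (1 − p₀).
PS = (0.75377 − 0.31446) / (1 − 0.31446) = 0.43931 / 0.68554 ≈ 0.6408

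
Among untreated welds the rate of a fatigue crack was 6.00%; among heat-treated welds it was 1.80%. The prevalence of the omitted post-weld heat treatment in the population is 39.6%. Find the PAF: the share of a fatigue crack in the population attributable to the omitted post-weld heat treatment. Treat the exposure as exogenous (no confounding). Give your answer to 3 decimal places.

PAF ≈ 0.480

p₁ = 0.06, p₀ = 0.018.
Overall risk P(Y=1) = π·p₁ + (1−π)·p₀ = 0.396×0.06 + 0.604×0.018 = 0.034632.
Under exogeneity, PAF = [P(Y=1) − p₀] / P(Y=1).
PAF = (0.034632 − 0.018) / 0.034632 ≈ 0.4802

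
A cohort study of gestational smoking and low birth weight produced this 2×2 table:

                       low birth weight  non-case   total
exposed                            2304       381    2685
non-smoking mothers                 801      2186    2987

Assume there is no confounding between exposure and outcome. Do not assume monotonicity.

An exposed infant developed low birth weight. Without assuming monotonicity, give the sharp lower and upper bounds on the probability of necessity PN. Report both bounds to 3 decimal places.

p₁ = P(outcome | exposed) = 2304/2685 = 0.8581
p₀ = P(outcome | unexposed) = 801/2987 = 0.26816
Under exogeneity alone the bounds on PN are max{0,(p₁−p₀)/p₁} ≤ PN ≤ min{1,(1−p₀)/p₁}.
  lower = (p₁ − p₀)/p₁ = 0.58994 / 0.8581 ≈ 0.6875
  upper = min{1, (1 − p₀)/p₁} = 0.73184 / 0.8581 ≈ 0.8529

0.687 ≤ PN ≤ 0.853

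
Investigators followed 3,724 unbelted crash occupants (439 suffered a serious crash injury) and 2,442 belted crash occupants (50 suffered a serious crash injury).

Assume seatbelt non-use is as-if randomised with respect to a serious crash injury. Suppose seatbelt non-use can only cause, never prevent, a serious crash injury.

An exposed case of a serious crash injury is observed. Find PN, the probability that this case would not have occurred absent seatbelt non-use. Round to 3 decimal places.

p₁ = P(outcome | exposed) = 439/3724 = 0.11788
p₀ = P(outcome | unexposed) = 50/2442 = 0.020475
Under exogeneity and monotonicity, PN = (p₁ − p₀) / p₁.
PN = (0.11788 − 0.020475) / 0.11788 = 0.097409 / 0.11788 ≈ 0.8263

PN ≈ 0.826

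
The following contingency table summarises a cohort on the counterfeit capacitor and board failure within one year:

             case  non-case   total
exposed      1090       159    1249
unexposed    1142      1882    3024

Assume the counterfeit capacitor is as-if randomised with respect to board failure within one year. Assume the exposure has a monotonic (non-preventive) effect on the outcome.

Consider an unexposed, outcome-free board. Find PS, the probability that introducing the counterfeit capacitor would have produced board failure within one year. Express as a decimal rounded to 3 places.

p₁ = P(outcome | exposed) = 1090/1249 = 0.8727
p₀ = P(outcome | unexposed) = 1142/3024 = 0.37765
Under exogeneity and monotonicity, PS = (p₁ − p₀)/(1 − p₀).
PS = (0.8727 − 0.37765) / 0.62235 ≈ 0.7955

PS ≈ 0.795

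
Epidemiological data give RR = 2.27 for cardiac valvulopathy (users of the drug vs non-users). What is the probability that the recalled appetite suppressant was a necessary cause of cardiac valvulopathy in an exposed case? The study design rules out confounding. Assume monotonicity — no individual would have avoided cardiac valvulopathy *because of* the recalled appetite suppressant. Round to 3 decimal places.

PN ≈ 0.559

Under exogeneity and monotonicity, PN = (RR − 1) / RR = 1 − 1/RR.
PN = (2.27 − 1) / 2.27 = 1.27 / 2.27 ≈ 0.5595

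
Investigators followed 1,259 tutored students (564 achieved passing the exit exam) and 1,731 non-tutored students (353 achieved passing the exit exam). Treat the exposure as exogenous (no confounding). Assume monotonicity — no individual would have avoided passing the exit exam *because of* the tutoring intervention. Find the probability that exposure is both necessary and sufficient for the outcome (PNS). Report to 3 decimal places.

p₁ = P(outcome | exposed) = 564/1259 = 0.44797
p₀ = P(outcome | unexposed) = 353/1731 = 0.20393
Under exogeneity and monotonicity, PNS = p₁ − p₀.
PNS = 0.44797 − 0.20393 = 0.24405

PNS ≈ 0.244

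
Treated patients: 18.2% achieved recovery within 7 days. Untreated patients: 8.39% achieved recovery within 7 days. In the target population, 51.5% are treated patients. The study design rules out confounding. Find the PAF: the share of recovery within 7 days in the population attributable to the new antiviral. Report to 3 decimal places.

PAF ≈ 0.376

p₁ = 0.182, p₀ = 0.0839.
Overall risk P(Y=1) = π·p₁ + (1−π)·p₀ = 0.515×0.182 + 0.485×0.0839 = 0.13442.
Under exogeneity, PAF = [P(Y=1) − p₀] / P(Y=1).
PAF = (0.13442 − 0.0839) / 0.13442 ≈ 0.3758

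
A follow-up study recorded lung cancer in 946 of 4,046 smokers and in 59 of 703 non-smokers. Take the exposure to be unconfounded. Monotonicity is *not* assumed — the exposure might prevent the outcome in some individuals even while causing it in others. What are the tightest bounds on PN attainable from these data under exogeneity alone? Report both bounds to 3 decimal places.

p₁ = P(outcome | exposed) = 946/4046 = 0.23381
p₀ = P(outcome | unexposed) = 59/703 = 0.083926
Under exogeneity alone the bounds on PN are max{0,(p₁−p₀)/p₁} ≤ PN ≤ min{1,(1−p₀)/p₁}.
  lower = (p₁ − p₀)/p₁ = 0.14989 / 0.23381 ≈ 0.6411
  upper = min{1, (1 − p₀)/p₁} = 0.91607 / 0.23381 ≈ 3.9180 → capped at 1

0.641 ≤ PN ≤ 1.000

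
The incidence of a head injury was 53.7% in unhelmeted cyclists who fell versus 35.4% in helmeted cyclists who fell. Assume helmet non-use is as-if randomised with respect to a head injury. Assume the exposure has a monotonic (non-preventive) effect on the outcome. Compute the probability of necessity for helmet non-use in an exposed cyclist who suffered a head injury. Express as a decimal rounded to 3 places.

p₁ = 0.537, p₀ = 0.354.
Under exogeneity and monotonicity, PN = (p₁ − p₀) / p₁.
PN = (0.537 − 0.354) / 0.537 = 0.183 / 0.537 ≈ 0.3408

PN ≈ 0.341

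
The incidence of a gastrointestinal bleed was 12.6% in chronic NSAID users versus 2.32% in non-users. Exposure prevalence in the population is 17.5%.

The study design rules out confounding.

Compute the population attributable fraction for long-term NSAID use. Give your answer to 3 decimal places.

p₁ = 0.126, p₀ = 0.0232.
Overall risk P(Y=1) = π·p₁ + (1−π)·p₀ = 0.175×0.126 + 0.825×0.0232 = 0.04119.
Under exogeneity, PAF = [P(Y=1) − p₀] / P(Y=1).
PAF = (0.04119 − 0.0232) / 0.04119 ≈ 0.4368

PAF ≈ 0.437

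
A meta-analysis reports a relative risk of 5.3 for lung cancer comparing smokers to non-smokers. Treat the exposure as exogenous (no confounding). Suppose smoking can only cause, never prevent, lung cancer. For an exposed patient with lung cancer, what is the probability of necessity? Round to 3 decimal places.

PN ≈ 0.811

Under exogeneity and monotonicity, PN = (RR − 1) / RR = 1 − 1/RR.
PN = (5.3 − 1) / 5.3 = 4.3 / 5.3 ≈ 0.8113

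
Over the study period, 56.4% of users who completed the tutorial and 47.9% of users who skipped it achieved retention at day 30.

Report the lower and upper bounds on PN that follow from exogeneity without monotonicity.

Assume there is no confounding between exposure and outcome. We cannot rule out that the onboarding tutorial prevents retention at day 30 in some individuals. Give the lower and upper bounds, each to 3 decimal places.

0.151 ≤ PN ≤ 0.924

p₁ = 0.564, p₀ = 0.479.
Under exogeneity alone the bounds on PN are max{0,(p₁−p₀)/p₁} ≤ PN ≤ min{1,(1−p₀)/p₁}.
  lower = (p₁ − p₀)/p₁ = 0.085 / 0.564 ≈ 0.1507
  upper = min{1, (1 − p₀)/p₁} = 0.521 / 0.564 ≈ 0.9238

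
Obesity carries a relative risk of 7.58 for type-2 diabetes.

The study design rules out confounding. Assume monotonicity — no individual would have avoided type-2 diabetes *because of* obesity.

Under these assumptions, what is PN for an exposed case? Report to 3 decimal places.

PN ≈ 0.868

Under exogeneity and monotonicity, PN = (RR − 1) / RR = 1 − 1/RR.
PN = (7.58 − 1) / 7.58 = 6.58 / 7.58 ≈ 0.8681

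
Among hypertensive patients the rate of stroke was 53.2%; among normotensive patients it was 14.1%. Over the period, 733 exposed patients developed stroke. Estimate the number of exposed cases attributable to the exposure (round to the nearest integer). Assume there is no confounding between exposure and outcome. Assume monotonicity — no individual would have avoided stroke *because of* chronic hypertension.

about 539 cases

p₁ = 0.532, p₀ = 0.141.
PN = (p₁ − p₀)/p₁ = (0.532 − 0.141) / 0.532 ≈ 0.73496.
Attributable cases ≈ PN × (exposed cases) = 0.73496 × 733 ≈ 538.73.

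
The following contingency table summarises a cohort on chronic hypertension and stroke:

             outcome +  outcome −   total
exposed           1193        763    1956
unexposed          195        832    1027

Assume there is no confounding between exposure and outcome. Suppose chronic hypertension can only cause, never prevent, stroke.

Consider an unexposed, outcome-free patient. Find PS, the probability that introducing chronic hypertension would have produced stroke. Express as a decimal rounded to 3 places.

PS ≈ 0.518

p₁ = P(outcome | exposed) = 1193/1956 = 0.60992
p₀ = P(outcome | unexposed) = 195/1027 = 0.18987
Under exogeneity and monotonicity, PS = (p₁ − p₀)/(1 − p₀).
PS = (0.60992 − 0.18987) / 0.81013 ≈ 0.5185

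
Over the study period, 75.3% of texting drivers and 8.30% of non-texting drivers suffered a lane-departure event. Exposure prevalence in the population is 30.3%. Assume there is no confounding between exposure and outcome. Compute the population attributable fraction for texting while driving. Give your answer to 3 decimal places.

PAF ≈ 0.710

p₁ = 0.753, p₀ = 0.083.
Overall risk P(Y=1) = π·p₁ + (1−π)·p₀ = 0.303×0.753 + 0.697×0.083 = 0.28601.
Under exogeneity, PAF = [P(Y=1) − p₀] / P(Y=1).
PAF = (0.28601 − 0.083) / 0.28601 ≈ 0.7098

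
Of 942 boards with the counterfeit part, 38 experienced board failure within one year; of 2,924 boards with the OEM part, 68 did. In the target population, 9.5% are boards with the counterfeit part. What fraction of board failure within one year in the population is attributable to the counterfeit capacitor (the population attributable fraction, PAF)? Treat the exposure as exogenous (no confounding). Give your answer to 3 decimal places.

PAF ≈ 0.065

p₁ = P(outcome | exposed) = 38/942 = 0.04034
p₀ = P(outcome | unexposed) = 68/2924 = 0.023256
Overall risk P(Y=1) = π·p₁ + (1−π)·p₀ = 0.095×0.04034 + 0.905×0.023256 = 0.024879.
Under exogeneity, PAF = [P(Y=1) − p₀] / P(Y=1).
PAF = (0.024879 − 0.023256) / 0.024879 ≈ 0.0652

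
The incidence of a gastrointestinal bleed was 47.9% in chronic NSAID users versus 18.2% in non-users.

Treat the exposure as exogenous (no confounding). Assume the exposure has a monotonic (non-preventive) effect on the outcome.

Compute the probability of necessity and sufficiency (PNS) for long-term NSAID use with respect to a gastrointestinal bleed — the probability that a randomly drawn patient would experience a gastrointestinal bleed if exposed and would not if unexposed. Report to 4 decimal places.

PNS ≈ 0.2970

p₁ = 0.479, p₀ = 0.182.
Under exogeneity and monotonicity, PNS = p₁ − p₀.
PNS = 0.479 − 0.182 = 0.297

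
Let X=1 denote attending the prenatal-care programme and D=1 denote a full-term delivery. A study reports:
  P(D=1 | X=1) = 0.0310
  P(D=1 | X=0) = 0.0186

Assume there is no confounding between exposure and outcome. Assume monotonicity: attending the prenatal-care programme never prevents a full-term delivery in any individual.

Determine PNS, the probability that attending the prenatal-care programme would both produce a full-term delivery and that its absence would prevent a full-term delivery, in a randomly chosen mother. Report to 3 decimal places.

Let p₁ = 0.031, p₀ = 0.0186.
Under exogeneity and monotonicity, PNS = p₁ − p₀.
PNS = 0.031 − 0.0186 = 0.0124

PNS ≈ 0.012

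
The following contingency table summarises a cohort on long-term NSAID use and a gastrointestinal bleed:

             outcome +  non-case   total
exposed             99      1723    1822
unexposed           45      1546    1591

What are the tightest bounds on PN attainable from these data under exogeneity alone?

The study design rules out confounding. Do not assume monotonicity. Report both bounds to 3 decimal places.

p₁ = P(outcome | exposed) = 99/1822 = 0.054336
p₀ = P(outcome | unexposed) = 45/1591 = 0.028284
Under exogeneity alone the bounds on PN are max{0,(p₁−p₀)/p₁} ≤ PN ≤ min{1,(1−p₀)/p₁}.
  lower = (p₁ − p₀)/p₁ = 0.026052 / 0.054336 ≈ 0.4795
  upper = min{1, (1 − p₀)/p₁} = 0.97172 / 0.054336 ≈ 17.8835 → capped at 1

0.479 ≤ PN ≤ 1.000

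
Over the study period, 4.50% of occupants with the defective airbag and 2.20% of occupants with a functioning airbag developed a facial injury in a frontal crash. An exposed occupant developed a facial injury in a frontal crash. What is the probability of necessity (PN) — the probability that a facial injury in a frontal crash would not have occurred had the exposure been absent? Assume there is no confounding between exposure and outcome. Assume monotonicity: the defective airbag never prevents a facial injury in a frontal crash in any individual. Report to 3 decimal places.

p₁ = 0.045, p₀ = 0.022.
Under exogeneity and monotonicity, PN = (p₁ − p₀) / p₁.
PN = (0.045 − 0.022) / 0.045 = 0.023 / 0.045 ≈ 0.5111

PN ≈ 0.511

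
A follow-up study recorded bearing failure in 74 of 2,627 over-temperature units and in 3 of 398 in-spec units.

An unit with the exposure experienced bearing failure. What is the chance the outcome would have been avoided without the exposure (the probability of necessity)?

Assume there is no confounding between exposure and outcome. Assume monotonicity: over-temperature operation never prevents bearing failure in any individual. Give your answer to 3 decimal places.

PN ≈ 0.732

p₁ = P(outcome | exposed) = 74/2627 = 0.028169
p₀ = P(outcome | unexposed) = 3/398 = 0.0075377
Under exogeneity and monotonicity, PN = (p₁ − p₀) / p₁.
PN = (0.028169 − 0.0075377) / 0.028169 = 0.020631 / 0.028169 ≈ 0.7324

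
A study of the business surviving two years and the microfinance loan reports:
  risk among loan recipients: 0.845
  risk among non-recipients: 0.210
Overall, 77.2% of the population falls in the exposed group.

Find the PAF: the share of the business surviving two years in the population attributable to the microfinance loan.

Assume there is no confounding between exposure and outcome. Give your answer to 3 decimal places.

Let p₁ = 0.845, p₀ = 0.21.
Overall risk P(Y=1) = π·p₁ + (1−π)·p₀ = 0.772×0.845 + 0.228×0.21 = 0.70022.
Under exogeneity, PAF = [P(Y=1) − p₀] / P(Y=1).
PAF = (0.70022 − 0.21) / 0.70022 ≈ 0.7001

PAF ≈ 0.700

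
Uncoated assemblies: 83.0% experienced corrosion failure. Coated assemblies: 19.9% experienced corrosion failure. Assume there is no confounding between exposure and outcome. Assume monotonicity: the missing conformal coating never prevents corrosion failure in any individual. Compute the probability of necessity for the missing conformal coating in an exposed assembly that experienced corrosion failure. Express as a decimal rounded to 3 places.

p₁ = 0.83, p₀ = 0.199.
Under exogeneity and monotonicity, PN = (p₁ − p₀) / p₁.
PN = (0.83 − 0.199) / 0.83 = 0.631 / 0.83 ≈ 0.7602

PN ≈ 0.760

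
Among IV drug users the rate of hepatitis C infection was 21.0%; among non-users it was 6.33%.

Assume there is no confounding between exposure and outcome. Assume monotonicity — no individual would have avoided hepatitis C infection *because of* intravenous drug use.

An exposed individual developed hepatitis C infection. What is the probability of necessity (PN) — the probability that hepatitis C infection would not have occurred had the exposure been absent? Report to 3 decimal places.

p₁ = 0.21, p₀ = 0.0633.
Under exogeneity and monotonicity, PN = (p₁ − p₀) / p₁.
PN = (0.21 − 0.0633) / 0.21 = 0.1467 / 0.21 ≈ 0.6986

PN ≈ 0.699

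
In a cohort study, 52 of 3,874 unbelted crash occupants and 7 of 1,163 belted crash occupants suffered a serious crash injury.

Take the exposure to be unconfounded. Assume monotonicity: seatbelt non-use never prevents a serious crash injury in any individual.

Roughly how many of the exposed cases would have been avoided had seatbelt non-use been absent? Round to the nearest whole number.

about 29 cases

p₁ = P(outcome | exposed) = 52/3874 = 0.013423
p₀ = P(outcome | unexposed) = 7/1163 = 0.0060189
PN = (p₁ − p₀)/p₁ = (0.013423 − 0.0060189) / 0.013423 ≈ 0.55159.
Attributable cases ≈ PN × (exposed cases) = 0.55159 × 52 ≈ 28.68.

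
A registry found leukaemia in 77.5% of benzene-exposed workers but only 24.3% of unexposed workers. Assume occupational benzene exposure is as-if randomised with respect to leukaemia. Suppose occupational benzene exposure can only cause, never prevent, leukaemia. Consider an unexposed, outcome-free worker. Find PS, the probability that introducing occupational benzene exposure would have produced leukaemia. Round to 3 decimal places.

PS ≈ 0.703

p₁ = 0.775, p₀ = 0.243.
Under exogeneity and monotonicity, PS = (p₁ − p₀) / (1 − p₀).
PS = (0.775 − 0.243) / (1 − 0.243) = 0.532 / 0.757 ≈ 0.7028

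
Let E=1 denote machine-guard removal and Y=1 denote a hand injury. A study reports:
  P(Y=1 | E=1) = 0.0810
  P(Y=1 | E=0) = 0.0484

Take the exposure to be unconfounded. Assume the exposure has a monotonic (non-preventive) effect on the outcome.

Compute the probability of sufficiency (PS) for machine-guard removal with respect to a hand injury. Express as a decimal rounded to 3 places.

PS ≈ 0.034

Let p₁ = 0.081, p₀ = 0.0484.
Under exogeneity and monotonicity, PS = (p₁ − p₀) / (1 − p₀).
PS = (0.081 − 0.0484) / (1 − 0.0484) = 0.0326 / 0.9516 ≈ 0.0343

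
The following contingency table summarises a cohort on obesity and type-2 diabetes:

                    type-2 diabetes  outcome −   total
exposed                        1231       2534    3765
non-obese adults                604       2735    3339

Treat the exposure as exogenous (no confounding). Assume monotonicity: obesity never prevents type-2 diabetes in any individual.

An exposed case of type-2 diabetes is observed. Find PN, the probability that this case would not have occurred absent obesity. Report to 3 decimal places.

PN ≈ 0.447

p₁ = P(outcome | exposed) = 1231/3765 = 0.32696
p₀ = P(outcome | unexposed) = 604/3339 = 0.18089
Under exogeneity and monotonicity, PN = (p₁ − p₀)/p₁.
PN = (0.32696 − 0.18089) / 0.32696 ≈ 0.4467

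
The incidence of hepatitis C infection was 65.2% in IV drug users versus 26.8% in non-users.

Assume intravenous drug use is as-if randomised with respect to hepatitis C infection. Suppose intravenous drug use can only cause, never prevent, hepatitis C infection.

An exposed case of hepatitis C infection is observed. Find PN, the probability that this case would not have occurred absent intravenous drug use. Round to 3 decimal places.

PN ≈ 0.589

p₁ = 0.652, p₀ = 0.268.
Under exogeneity and monotonicity, PN = (p₁ − p₀) / p₁.
PN = (0.652 − 0.268) / 0.652 = 0.384 / 0.652 ≈ 0.5890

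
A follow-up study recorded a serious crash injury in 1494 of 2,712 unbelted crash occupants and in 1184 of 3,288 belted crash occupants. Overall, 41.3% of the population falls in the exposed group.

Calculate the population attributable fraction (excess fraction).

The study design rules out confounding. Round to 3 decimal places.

PAF ≈ 0.180

p₁ = P(outcome | exposed) = 1494/2712 = 0.55088
p₀ = P(outcome | unexposed) = 1184/3288 = 0.3601
Overall risk P(Y=1) = π·p₁ + (1−π)·p₀ = 0.413×0.55088 + 0.587×0.3601 = 0.43889.
Under exogeneity, PAF = [P(Y=1) − p₀] / P(Y=1).
PAF = (0.43889 − 0.3601) / 0.43889 ≈ 0.1795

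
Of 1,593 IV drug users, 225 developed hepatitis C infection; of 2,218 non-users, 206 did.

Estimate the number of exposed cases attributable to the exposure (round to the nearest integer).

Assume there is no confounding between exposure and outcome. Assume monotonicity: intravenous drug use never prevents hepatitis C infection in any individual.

p₁ = P(outcome | exposed) = 225/1593 = 0.14124
p₀ = P(outcome | unexposed) = 206/2218 = 0.092876
PN = (p₁ − p₀)/p₁ = (0.14124 − 0.092876) / 0.14124 ≈ 0.34243.
Attributable cases ≈ PN × (exposed cases) = 0.34243 × 225 ≈ 77.05.

about 77 cases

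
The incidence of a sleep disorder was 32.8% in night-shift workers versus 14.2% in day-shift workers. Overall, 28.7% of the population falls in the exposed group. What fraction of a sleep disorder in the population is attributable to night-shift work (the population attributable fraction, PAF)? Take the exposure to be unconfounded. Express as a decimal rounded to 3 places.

PAF ≈ 0.273

p₁ = 0.328, p₀ = 0.142.
Overall risk P(Y=1) = π·p₁ + (1−π)·p₀ = 0.287×0.328 + 0.713×0.142 = 0.19538.
Under exogeneity, PAF = [P(Y=1) − p₀] / P(Y=1).
PAF = (0.19538 − 0.142) / 0.19538 ≈ 0.2732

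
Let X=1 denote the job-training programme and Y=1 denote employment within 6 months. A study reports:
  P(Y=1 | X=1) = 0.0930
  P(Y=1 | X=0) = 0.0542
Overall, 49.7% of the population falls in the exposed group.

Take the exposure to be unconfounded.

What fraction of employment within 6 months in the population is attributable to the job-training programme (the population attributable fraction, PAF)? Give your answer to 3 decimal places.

PAF ≈ 0.262

Let p₁ = 0.093, p₀ = 0.0542.
Overall risk P(Y=1) = π·p₁ + (1−π)·p₀ = 0.497×0.093 + 0.503×0.0542 = 0.073484.
Under exogeneity, PAF = [P(Y=1) − p₀] / P(Y=1).
PAF = (0.073484 − 0.0542) / 0.073484 ≈ 0.2624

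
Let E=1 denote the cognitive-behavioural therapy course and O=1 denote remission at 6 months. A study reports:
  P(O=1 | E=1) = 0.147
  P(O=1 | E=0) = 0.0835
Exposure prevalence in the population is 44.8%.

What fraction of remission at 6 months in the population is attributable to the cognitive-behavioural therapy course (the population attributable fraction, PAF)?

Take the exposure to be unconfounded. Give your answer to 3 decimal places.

Let p₁ = 0.147, p₀ = 0.0835.
Overall risk P(Y=1) = π·p₁ + (1−π)·p₀ = 0.448×0.147 + 0.552×0.0835 = 0.11195.
Under exogeneity, PAF = [P(Y=1) − p₀] / P(Y=1).
PAF = (0.11195 − 0.0835) / 0.11195 ≈ 0.2541

PAF ≈ 0.254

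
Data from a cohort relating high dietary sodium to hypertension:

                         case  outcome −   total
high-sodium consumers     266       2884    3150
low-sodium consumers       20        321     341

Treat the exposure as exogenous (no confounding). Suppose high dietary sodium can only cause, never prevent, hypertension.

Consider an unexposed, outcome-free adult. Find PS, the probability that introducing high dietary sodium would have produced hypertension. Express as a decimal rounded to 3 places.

PS ≈ 0.027

p₁ = P(outcome | exposed) = 266/3150 = 0.084444
p₀ = P(outcome | unexposed) = 20/341 = 0.058651
Under exogeneity and monotonicity, PS = (p₁ − p₀) / (1 − p₀).
PS = (0.084444 − 0.058651) / (1 − 0.058651) = 0.025793 / 0.94135 ≈ 0.0274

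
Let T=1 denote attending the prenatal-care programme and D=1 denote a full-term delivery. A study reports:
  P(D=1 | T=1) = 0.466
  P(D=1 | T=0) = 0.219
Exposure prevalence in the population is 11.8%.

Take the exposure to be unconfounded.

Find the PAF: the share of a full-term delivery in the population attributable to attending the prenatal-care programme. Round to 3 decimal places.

PAF ≈ 0.117

Let p₁ = 0.466, p₀ = 0.219.
Overall risk P(Y=1) = π·p₁ + (1−π)·p₀ = 0.118×0.466 + 0.882×0.219 = 0.24815.
Under exogeneity, PAF = [P(Y=1) − p₀] / P(Y=1).
PAF = (0.24815 − 0.219) / 0.24815 ≈ 0.1175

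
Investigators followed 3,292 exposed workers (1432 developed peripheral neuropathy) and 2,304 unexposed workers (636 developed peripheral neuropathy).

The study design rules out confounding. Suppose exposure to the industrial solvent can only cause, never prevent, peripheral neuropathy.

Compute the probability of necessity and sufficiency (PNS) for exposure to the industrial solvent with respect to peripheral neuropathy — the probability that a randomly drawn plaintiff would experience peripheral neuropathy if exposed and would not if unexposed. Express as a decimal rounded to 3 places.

PNS ≈ 0.159

p₁ = P(outcome | exposed) = 1432/3292 = 0.43499
p₀ = P(outcome | unexposed) = 636/2304 = 0.27604
Under exogeneity and monotonicity, PNS = p₁ − p₀.
PNS = 0.43499 − 0.27604 = 0.15895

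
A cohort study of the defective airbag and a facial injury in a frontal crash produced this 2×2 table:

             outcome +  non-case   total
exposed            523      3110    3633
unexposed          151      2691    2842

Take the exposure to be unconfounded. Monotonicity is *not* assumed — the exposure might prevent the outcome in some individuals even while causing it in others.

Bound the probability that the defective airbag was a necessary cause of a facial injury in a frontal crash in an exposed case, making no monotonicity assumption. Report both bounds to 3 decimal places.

p₁ = P(outcome | exposed) = 523/3633 = 0.14396
p₀ = P(outcome | unexposed) = 151/2842 = 0.053132
Under exogeneity alone the bounds on PN are max{0,(p₁−p₀)/p₁} ≤ PN ≤ min{1,(1−p₀)/p₁}.
  lower = (p₁ − p₀)/p₁ = 0.090827 / 0.14396 ≈ 0.6309
  upper = min{1, (1 − p₀)/p₁} = 0.94687 / 0.14396 ≈ 6.5774 → capped at 1

0.631 ≤ PN ≤ 1.000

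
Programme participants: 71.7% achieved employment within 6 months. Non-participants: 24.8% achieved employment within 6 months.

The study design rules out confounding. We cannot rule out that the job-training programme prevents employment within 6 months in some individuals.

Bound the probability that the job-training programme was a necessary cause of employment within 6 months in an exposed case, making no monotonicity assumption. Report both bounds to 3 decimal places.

p₁ = 0.717, p₀ = 0.248.
Under exogeneity alone the bounds on PN are max{0,(p₁−p₀)/p₁} ≤ PN ≤ min{1,(1−p₀)/p₁}.
  lower = (p₁ − p₀)/p₁ = 0.469 / 0.717 ≈ 0.6541
  upper = min{1, (1 − p₀)/p₁} = 0.752 / 0.717 ≈ 1.0488 → capped at 1

0.654 ≤ PN ≤ 1.000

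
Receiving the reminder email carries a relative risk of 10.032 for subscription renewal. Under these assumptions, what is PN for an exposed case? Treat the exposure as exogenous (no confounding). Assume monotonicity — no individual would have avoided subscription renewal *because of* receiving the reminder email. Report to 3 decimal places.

PN ≈ 0.900

Under exogeneity and monotonicity, PN = (RR − 1) / RR = 1 − 1/RR.
PN = (10.032 − 1) / 10.032 = 9.032 / 10.032 ≈ 0.9003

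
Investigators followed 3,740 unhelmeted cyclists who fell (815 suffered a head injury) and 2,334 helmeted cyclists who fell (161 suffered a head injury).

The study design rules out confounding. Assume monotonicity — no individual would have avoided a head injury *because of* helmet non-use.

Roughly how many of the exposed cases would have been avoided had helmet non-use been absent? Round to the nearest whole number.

about 557 cases

p₁ = P(outcome | exposed) = 815/3740 = 0.21791
p₀ = P(outcome | unexposed) = 161/2334 = 0.06898
PN = (p₁ − p₀)/p₁ = (0.21791 − 0.06898) / 0.21791 ≈ 0.68345.
Attributable cases ≈ PN × (exposed cases) = 0.68345 × 815 ≈ 557.01.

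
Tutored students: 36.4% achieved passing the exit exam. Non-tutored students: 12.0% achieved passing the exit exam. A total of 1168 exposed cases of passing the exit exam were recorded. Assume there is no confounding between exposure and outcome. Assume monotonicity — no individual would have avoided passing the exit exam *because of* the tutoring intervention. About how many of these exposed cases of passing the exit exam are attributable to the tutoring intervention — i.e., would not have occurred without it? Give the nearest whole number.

about 783 cases

p₁ = 0.364, p₀ = 0.12.
PN = (p₁ − p₀)/p₁ = (0.364 − 0.12) / 0.364 ≈ 0.67033.
Attributable cases ≈ PN × (exposed cases) = 0.67033 × 1168 ≈ 782.95.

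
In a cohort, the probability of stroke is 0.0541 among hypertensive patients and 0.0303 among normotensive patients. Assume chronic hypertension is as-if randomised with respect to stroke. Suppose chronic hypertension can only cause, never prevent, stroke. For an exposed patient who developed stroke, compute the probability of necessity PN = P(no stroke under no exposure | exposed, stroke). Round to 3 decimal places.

Let p₁ = 0.0541, p₀ = 0.0303.
Under exogeneity and monotonicity, PN = (p₁ − p₀) / p₁.
PN = (0.0541 − 0.0303) / 0.0541 = 0.0238 / 0.0541 ≈ 0.4399

PN ≈ 0.440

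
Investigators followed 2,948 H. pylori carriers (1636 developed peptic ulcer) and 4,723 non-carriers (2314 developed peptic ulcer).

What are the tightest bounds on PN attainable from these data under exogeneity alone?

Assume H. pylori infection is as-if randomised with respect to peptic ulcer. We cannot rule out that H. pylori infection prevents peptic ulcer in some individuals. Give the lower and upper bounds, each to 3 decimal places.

0.117 ≤ PN ≤ 0.919

p₁ = P(outcome | exposed) = 1636/2948 = 0.55495
p₀ = P(outcome | unexposed) = 2314/4723 = 0.48994
Under exogeneity alone the bounds on PN are max{0,(p₁−p₀)/p₁} ≤ PN ≤ min{1,(1−p₀)/p₁}.
  lower = (p₁ − p₀)/p₁ = 0.06501 / 0.55495 ≈ 0.1171
  upper = min{1, (1 − p₀)/p₁} = 0.51006 / 0.55495 ≈ 0.9191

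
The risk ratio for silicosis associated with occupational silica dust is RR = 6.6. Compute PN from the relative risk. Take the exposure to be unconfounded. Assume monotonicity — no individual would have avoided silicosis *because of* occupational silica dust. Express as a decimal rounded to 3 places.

Under exogeneity and monotonicity, PN = (RR − 1) / RR = 1 − 1/RR.
PN = (6.6 − 1) / 6.6 = 5.6 / 6.6 ≈ 0.8485

PN ≈ 0.848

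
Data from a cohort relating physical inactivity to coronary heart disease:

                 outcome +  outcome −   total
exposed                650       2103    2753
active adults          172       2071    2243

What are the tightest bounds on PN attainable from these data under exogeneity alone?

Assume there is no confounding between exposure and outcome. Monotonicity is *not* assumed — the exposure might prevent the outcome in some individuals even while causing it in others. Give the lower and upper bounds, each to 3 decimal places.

0.675 ≤ PN ≤ 1.000

p₁ = P(outcome | exposed) = 650/2753 = 0.23611
p₀ = P(outcome | unexposed) = 172/2243 = 0.076683
Under exogeneity alone the bounds on PN are max{0,(p₁−p₀)/p₁} ≤ PN ≤ min{1,(1−p₀)/p₁}.
  lower = (p₁ − p₀)/p₁ = 0.15942 / 0.23611 ≈ 0.6752
  upper = min{1, (1 − p₀)/p₁} = 0.92332 / 0.23611 ≈ 3.9106 → capped at 1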